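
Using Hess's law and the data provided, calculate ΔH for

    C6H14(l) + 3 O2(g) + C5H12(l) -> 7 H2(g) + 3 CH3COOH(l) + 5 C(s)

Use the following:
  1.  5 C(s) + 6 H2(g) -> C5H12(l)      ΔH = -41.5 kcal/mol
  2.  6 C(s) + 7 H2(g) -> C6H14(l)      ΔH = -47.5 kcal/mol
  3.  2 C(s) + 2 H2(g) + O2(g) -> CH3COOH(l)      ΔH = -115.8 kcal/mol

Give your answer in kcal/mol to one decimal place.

ΔH = -258.4 kcal/mol

eq. 1 reversed: +41.5 kcal/mol
eq. 2 reversed: +47.5 kcal/mol
eq. 3 × 3: (3)·(-115.8) = -347.4 kcal/mol
Since enthalpy is a state function, ΔH = (+41.5) + (+47.5) + (-347.4) = -258.4 kcal/mol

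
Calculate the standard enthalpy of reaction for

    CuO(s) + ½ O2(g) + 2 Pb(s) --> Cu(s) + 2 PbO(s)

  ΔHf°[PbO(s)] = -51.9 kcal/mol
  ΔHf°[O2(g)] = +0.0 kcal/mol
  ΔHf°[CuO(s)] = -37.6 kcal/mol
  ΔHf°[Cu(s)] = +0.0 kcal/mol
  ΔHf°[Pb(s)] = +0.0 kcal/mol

Products: 1·(+0.0) + 2·(-51.9) = -103.8
Reactants: 1·(-37.6) + 1/2·(+0.0) + 2·(+0.0) = -37.6
ΔHrxn = (-103.8) − (-37.6) = -66.2 kcal/mol

ΔHrxn = -66.2 kcal/mol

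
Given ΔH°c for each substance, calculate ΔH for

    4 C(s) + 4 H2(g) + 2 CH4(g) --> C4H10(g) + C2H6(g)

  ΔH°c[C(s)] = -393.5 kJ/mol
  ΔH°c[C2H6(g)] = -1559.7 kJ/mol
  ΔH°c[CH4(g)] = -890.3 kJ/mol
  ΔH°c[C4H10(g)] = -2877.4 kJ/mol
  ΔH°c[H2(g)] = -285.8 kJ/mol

With combustion enthalpies, reactants minus products:
= [4·(-393.5) + 4·(-285.8) + 2·(-890.3)] − [1·(-2877.4) + 1·(-1559.7)]
= -60.7 kJ/mol

ΔH = -60.7 kJ/mol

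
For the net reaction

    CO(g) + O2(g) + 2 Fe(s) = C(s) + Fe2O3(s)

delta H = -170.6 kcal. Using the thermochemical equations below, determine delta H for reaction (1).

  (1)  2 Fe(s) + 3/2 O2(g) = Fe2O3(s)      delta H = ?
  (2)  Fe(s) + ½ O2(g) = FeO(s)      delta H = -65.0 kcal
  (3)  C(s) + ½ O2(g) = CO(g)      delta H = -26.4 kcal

(1) as written (Fe2O3(s) already on the product side): contributes x
(2): not needed (FeO(s) appears nowhere else).
(3) reversed (CO(g) must end up as a reactant): +26.4 kcal
-170.6 = (+26.4) + x
x = (-170.6 − (+26.4)) / (1) = -197.0 kcal

delta H = -197.0 kcal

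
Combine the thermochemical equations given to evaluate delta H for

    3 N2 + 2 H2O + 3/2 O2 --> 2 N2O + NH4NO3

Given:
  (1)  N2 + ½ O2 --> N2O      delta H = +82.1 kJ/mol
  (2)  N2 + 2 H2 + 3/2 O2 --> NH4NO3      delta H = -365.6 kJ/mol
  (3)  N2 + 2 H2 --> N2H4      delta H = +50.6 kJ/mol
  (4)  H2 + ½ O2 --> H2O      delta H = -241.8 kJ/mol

(1) × 2: (2)·(+82.1) = +164.2 kJ/mol
(2) as written: -365.6 kJ/mol
(3): not needed.
(4) reversed and × 2: (-2)·(-241.8) = +483.6 kJ/mol
By Hess's law, delta H = (+164.2) + (-365.6) + (+483.6) = 282.2 kJ/mol

delta H = 282.2 kJ/mol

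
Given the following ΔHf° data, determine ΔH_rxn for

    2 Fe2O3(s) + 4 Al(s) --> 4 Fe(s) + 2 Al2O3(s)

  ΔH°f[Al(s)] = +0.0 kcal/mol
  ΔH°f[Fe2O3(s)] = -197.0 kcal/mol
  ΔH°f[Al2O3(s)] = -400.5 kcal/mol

ΔH_rxn = -407.0 kcal/mol

Products: 4·(+0.0) + 2·(-400.5) = -801.0
Reactants: 2·(-197.0) + 4·(+0.0) = -394.0
ΔH_rxn = (-801.0) − (-394.0) = -407.0 kcal/mol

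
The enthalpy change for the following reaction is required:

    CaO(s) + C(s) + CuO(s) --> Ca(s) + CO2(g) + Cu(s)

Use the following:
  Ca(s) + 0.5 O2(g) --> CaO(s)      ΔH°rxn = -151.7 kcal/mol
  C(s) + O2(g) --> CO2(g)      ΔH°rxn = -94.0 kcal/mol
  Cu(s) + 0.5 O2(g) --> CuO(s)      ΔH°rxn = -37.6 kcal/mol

equation 1 reversed: +151.7 kcal/mol
equation 2 as written: -94.0 kcal/mol
equation 3 reversed: +37.6 kcal/mol
ΔH°rxn = (+151.7) + (-94.0) + (+37.6) = 95.3 kcal/mol

ΔH°rxn = 95.3 kcal/mol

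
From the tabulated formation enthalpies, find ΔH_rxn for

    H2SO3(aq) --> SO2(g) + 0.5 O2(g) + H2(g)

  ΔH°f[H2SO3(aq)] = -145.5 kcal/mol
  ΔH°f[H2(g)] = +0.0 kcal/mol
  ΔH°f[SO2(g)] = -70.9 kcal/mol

ΔH_rxn = 74.6 kcal/mol

Products: 1·(-70.9) + 1/2·(+0.0) + 1·(+0.0) = -70.9
Reactants: 1·(-145.5) = -145.5
ΔH_rxn = (-70.9) − (-145.5) = 74.6 kcal/mol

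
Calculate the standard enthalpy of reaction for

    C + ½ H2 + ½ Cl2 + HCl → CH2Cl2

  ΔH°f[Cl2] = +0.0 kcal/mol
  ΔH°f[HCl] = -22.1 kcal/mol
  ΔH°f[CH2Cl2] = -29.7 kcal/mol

ΔH°rxn = -7.6 kcal/mol

Products: 1·(-29.7) = -29.7
Reactants: 1·(+0.0) + 1/2·(+0.0) + 1/2·(+0.0) + 1·(-22.1) = -22.1
ΔH°rxn = (-29.7) − (-22.1) = -7.6 kcal/mol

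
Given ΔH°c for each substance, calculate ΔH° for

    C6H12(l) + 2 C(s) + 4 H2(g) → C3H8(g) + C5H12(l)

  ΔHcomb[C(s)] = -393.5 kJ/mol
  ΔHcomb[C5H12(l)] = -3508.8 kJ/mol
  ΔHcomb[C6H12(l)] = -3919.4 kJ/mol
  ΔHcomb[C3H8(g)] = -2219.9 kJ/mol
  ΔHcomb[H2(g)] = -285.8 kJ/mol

With combustion enthalpies, reactants minus products:
= [1·(-3919.4) + 2·(-393.5) + 4·(-285.8)] − [1·(-2219.9) + 1·(-3508.8)]
= -120.9 kJ/mol

ΔH° = -120.9 kJ/mol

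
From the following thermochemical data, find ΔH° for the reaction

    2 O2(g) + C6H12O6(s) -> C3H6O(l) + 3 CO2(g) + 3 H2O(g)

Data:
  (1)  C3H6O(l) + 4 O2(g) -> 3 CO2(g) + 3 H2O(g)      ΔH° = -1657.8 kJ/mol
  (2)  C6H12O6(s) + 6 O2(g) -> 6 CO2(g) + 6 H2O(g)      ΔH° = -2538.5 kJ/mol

(1) reversed: +1657.8 kJ/mol
(2) as written: -2538.5 kJ/mol
ΔH° = (-1)·(-1657.8) + (1)·(-2538.5) = -880.7 kJ/mol

ΔH° = -880.7 kJ/mol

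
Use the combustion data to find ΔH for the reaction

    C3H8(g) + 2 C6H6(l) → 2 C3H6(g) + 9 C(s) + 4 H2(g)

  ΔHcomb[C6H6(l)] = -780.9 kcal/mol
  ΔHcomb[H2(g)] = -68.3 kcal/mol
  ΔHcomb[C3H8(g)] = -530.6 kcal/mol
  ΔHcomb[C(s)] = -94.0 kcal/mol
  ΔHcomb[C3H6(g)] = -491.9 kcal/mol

ΔH = 10.6 kcal/mol

With combustion enthalpies, reactants minus products:
= [1·(-530.6) + 2·(-780.9)] − [2·(-491.9) + 9·(-94.0) + 4·(-68.3)]
= 10.6 kcal/mol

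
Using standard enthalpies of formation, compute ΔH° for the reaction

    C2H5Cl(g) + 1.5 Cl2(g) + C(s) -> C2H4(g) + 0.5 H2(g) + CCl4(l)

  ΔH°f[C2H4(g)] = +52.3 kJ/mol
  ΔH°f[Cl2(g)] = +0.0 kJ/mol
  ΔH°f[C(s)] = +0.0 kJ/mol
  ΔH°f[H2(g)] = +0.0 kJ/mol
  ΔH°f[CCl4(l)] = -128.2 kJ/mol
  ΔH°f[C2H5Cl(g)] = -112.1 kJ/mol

ΔH° = 36.2 kJ/mol

Products: 1·(+52.3) + 1/2·(+0.0) + 1·(-128.2) = -75.9
Reactants: 1·(-112.1) + 3/2·(+0.0) + 1·(+0.0) = -112.1
ΔH° = (-75.9) − (-112.1) = 36.2 kJ/mol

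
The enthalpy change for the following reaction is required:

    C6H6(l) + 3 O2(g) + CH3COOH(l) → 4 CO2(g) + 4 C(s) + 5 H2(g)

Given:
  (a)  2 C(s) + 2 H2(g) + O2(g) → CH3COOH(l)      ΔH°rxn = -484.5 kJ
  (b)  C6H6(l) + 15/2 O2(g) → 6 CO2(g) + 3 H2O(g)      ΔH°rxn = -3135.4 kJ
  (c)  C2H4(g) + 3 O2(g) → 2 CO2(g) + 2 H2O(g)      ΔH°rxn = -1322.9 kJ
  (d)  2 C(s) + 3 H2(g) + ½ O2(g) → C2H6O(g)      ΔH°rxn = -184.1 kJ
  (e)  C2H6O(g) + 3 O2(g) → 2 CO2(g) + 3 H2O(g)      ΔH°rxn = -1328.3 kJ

(a) reversed: +484.5 kJ
(b) as written: -3135.4 kJ
(c): not needed.
(d) reversed: +184.1 kJ
(e) reversed: +1328.3 kJ
ΔH°rxn = (-1)·(-484.5) + (1)·(-3135.4) + (-1)·(-184.1) + (-1)·(-1328.3) = -1138.5 kJ

ΔH°rxn = -1138.5 kJ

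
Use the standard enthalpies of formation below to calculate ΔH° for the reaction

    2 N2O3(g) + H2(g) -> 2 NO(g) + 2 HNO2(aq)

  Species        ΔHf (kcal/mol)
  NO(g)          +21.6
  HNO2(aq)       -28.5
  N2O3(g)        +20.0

ΔH° = -53.8 kcal/mol

Products: 2·(+21.6) + 2·(-28.5) = -13.8
Reactants: 2·(+20.0) + 1·(+0.0) = +40.0
ΔH° = (-13.8) − (+40.0) = -53.8 kcal/mol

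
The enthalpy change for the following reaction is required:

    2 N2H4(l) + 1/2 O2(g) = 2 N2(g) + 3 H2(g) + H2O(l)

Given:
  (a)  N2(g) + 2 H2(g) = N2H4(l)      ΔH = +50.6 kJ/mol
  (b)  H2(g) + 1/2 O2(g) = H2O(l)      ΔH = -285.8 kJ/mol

(a) reversed and × 2: (-2)·(+50.6) = -101.2 kJ/mol
(b) as written: -285.8 kJ/mol
ΔH = (-2)·(+50.6) + (1)·(-285.8) = -387.0 kJ/mol

ΔH = -387.0 kJ/mol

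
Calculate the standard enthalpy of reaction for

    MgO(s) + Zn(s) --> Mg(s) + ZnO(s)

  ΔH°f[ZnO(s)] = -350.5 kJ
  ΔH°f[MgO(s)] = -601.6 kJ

Products: 1·(+0.0) + 1·(-350.5) = -350.5
Reactants: 1·(-601.6) + 1·(+0.0) = -601.6
ΔH_rxn = (-350.5) − (-601.6) = 251.1 kJ

ΔH_rxn = 251.1 kJ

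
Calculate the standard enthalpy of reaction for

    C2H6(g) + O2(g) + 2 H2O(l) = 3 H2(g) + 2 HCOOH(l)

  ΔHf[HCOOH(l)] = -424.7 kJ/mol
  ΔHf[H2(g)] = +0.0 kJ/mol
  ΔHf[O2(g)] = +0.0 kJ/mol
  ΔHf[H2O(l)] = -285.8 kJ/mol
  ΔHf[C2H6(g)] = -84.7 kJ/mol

ΔH°rxn = Σ nΔHf°(products) − Σ nΔHf°(reactants).
Products: 3·(+0.0) + 2·(-424.7) = -849.4
Reactants: 1·(-84.7) + 1·(+0.0) + 2·(-285.8) = -656.3
ΔH° = (-849.4) − (-656.3) = -193.1 kJ/mol

ΔH° = -193.1 kJ/mol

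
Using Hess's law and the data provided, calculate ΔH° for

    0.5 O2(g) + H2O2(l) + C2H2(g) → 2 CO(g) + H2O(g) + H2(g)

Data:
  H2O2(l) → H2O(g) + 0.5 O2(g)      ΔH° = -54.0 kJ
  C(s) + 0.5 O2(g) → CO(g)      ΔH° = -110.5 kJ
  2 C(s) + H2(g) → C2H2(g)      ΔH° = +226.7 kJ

ΔH° = -501.7 kJ

equation 1 as written (H2O2(l) already on the reactant side): -54.0 kJ
equation 2 × 2 (×2 to match 2 CO(g) in the target): (2)·(-110.5) = -221.0 kJ
equation 3 reversed (C2H2(g) must end up as a reactant): -226.7 kJ
ΔH° = (-54.0) + (-221.0) + (-226.7) = -501.7 kJ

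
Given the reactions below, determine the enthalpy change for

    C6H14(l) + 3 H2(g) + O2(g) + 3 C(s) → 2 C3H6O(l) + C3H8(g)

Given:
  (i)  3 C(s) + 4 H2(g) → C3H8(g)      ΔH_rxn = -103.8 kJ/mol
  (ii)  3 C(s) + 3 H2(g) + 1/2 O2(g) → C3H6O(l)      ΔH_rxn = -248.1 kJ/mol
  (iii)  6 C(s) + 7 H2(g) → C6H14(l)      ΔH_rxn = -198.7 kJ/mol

(i) as written: -103.8 kJ/mol
(ii) × 2: (2)·(-248.1) = -496.2 kJ/mol
(iii) reversed: +198.7 kJ/mol
By Hess's law, ΔH_rxn = (-103.8) + (-496.2) + (+198.7) = -401.3 kJ/mol

ΔH_rxn = -401.3 kJ/mol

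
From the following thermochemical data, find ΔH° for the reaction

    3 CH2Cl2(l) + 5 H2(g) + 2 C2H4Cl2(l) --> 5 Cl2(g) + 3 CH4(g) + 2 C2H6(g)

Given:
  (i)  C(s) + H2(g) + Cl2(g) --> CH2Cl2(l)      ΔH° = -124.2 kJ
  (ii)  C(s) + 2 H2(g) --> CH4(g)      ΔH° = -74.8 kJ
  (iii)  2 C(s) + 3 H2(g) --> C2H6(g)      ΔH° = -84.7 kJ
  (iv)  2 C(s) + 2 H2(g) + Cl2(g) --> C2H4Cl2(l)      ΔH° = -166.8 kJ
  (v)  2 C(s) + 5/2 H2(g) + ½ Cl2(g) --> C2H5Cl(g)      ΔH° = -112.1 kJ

ΔH° = 312.4 kJ

(i) reversed and × 3 (reverse to put CH2Cl2(l) on the reactant side; scale by 3 for the 3 CH2Cl2(l)): (-3)·(-124.2) = +372.6 kJ
(ii) × 3 (×3 to match 3 CH4(g) in the target): (3)·(-74.8) = -224.4 kJ
(iii) × 2 (×2 to match 2 C2H6(g) in the target): (2)·(-84.7) = -169.4 kJ
(iv) reversed and × 2 (C2H4Cl2(l) must end up as a reactant; ×2 to match 2 C2H4Cl2(l) in the target): (-2)·(-166.8) = +333.6 kJ
(v): not needed (C2H5Cl(g) appears nowhere else).
ΔH° = (-3)·(-124.2) + (3)·(-74.8) + (2)·(-84.7) + (-2)·(-166.8) = 312.4 kJ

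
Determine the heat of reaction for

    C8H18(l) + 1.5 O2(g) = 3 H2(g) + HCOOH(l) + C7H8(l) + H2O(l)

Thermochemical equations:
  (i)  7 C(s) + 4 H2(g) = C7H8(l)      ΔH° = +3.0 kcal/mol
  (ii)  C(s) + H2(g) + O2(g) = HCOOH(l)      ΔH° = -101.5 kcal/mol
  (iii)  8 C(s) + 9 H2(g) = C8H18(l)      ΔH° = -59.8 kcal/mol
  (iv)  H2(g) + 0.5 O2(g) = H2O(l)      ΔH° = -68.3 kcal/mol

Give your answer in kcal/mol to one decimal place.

(i) as written: +3.0 kcal/mol
(ii) as written: -101.5 kcal/mol
(iii) reversed: +59.8 kcal/mol
(iv) as written: -68.3 kcal/mol
Combining the equations, ΔH° = (1)·(+3.0) + (1)·(-101.5) + (-1)·(-59.8) + (1)·(-68.3) = -107.0 kcal/mol

ΔH° = -107.0 kcal/mol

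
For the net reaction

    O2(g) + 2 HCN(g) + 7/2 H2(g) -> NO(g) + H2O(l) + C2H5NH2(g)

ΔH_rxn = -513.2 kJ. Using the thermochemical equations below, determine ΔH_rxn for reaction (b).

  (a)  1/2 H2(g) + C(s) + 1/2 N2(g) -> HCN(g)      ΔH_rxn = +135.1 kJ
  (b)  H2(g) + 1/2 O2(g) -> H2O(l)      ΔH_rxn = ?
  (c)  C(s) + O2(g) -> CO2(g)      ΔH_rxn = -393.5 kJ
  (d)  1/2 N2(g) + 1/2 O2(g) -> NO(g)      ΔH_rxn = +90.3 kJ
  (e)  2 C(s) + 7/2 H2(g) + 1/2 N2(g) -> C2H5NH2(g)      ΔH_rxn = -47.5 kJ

ΔH_rxn = -285.8 kJ

(a) reversed and × 2 (reverse to put HCN(g) on the reactant side; scale by 2 for the 2 HCN(g)): (-2)·(+135.1) = -270.2 kJ
(b) as written (H2O(l) already on the product side): contributes x
(c): not needed (CO2(g) appears nowhere else).
(d) as written (NO(g) already on the product side): +90.3 kJ
(e) as written (C2H5NH2(g) already on the product side): -47.5 kJ
-513.2 = (-270.2) + (+90.3) + (-47.5) + x
x = (-513.2 − (-227.4)) / (1) = -285.8 kJ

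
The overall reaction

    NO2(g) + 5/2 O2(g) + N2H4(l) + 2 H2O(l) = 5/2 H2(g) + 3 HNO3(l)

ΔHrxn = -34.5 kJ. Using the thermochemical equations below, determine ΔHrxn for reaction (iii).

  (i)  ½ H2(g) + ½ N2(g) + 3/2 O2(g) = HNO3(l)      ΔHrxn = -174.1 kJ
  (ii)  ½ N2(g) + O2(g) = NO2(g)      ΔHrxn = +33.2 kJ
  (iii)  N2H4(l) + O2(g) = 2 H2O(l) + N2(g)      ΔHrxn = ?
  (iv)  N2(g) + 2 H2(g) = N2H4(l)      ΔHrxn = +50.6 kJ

(i) × 3: (3)·(-174.1) = -522.3 kJ
(ii) reversed: -33.2 kJ
(iii) reversed: contributes −x
(iv) reversed and × 2: (-2)·(+50.6) = -101.2 kJ
-34.5 = (-522.3) + (-33.2) + (-101.2) − x
x = (-34.5 − (-656.7)) / (-1) = -622.2 kJ

ΔHrxn = -622.2 kJ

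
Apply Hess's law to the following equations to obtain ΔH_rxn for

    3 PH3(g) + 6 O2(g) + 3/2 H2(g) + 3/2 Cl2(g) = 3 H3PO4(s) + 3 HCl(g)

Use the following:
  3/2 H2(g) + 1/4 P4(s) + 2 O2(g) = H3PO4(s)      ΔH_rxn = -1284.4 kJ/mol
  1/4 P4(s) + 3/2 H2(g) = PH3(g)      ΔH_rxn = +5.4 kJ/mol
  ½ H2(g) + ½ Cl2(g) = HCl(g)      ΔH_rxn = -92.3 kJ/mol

ΔH_rxn = -4146.3 kJ/mol

equation 1 × 3: (3)·(-1284.4) = -3853.2 kJ/mol
equation 2 reversed and × 3: (-3)·(+5.4) = -16.2 kJ/mol
equation 3 × 3: (3)·(-92.3) = -276.9 kJ/mol
Since enthalpy is a state function, ΔH_rxn = (3)·(-1284.4) + (-3)·(+5.4) + (3)·(-92.3) = -4146.3 kJ/mol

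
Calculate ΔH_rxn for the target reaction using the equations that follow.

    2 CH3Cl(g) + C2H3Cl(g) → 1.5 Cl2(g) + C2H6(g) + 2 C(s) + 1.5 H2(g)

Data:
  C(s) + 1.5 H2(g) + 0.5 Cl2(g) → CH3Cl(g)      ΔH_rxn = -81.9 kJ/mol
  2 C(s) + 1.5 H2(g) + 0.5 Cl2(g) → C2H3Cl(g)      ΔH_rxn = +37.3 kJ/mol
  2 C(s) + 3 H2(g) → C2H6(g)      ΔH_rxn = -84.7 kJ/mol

equation 1 reversed and × 2: (-2)·(-81.9) = +163.8 kJ/mol
equation 2 reversed: -37.3 kJ/mol
equation 3 as written: -84.7 kJ/mol
ΔH_rxn = (+163.8) + (-37.3) + (-84.7) = 41.8 kJ/mol

ΔH_rxn = 41.8 kJ/mol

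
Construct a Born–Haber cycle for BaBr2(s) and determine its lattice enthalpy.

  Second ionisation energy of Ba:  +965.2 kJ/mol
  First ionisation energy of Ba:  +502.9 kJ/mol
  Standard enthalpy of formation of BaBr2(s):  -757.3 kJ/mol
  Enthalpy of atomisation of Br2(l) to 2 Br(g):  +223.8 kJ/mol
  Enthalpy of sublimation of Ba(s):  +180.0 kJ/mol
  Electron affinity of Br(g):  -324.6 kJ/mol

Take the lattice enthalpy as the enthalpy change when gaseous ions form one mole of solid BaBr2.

ΔHf° = 1·ΔHsub + 1·(ΣIE) + 1·D(Br2) + 2·EA + U
-757.3 = 1·(+180.0) + 1·(+1468.1) + 1·(+223.8) + 2·(-324.6) + U
U = -757.3 − (+1222.7) = -1980.0 kJ/mol

U = -1980.0 kJ/mol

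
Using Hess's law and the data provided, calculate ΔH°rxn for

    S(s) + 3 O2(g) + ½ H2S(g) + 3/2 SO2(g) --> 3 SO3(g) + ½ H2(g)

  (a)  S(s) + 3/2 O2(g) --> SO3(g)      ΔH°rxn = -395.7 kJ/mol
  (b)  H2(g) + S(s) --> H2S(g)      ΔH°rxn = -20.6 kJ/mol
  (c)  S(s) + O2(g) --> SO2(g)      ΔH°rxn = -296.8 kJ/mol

(a) × 3: (3)·(-395.7) = -1187.1 kJ/mol
(b) reversed and × 1/2: (-1/2)·(-20.6) = +10.3 kJ/mol
(c) reversed and × 3/2: (-3/2)·(-296.8) = +445.2 kJ/mol
Combining the equations, ΔH°rxn = (3)·(-395.7) + (-1/2)·(-20.6) + (-3/2)·(-296.8) = -731.6 kJ/mol

ΔH°rxn = -731.6 kJ/mol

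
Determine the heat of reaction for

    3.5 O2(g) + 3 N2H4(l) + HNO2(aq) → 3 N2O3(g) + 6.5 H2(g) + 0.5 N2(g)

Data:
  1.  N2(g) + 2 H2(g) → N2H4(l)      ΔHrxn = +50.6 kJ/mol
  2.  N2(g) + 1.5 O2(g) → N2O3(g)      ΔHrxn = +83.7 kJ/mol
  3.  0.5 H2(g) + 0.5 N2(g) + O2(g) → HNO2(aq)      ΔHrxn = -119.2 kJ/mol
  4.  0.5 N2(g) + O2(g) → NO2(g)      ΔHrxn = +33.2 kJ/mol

eq. 1 reversed and × 3: (-3)·(+50.6) = -151.8 kJ/mol
eq. 2 × 3: (3)·(+83.7) = +251.1 kJ/mol
eq. 3 reversed: +119.2 kJ/mol
eq. 4: not needed.
Summing the manipulated equations, ΔHrxn = (-151.8) + (+251.1) + (+119.2) = 218.5 kJ/mol

ΔHrxn = 218.5 kJ/mol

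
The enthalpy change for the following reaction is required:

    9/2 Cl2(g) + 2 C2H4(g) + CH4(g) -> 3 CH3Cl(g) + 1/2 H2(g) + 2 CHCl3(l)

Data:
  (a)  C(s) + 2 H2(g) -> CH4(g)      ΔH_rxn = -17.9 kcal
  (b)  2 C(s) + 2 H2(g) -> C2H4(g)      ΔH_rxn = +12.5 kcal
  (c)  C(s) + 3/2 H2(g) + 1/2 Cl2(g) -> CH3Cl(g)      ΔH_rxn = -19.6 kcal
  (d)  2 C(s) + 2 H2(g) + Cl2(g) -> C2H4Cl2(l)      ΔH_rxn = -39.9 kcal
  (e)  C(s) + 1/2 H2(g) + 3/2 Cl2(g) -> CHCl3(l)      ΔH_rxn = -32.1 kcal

ΔH_rxn = -130.1 kcal

(a) reversed (reverse to put CH4(g) on the reactant side): +17.9 kcal
(b) reversed and × 2 (C2H4(g) must end up as a reactant; scale by 2 for the 2 C2H4(g)): (-2)·(+12.5) = -25.0 kcal
(c) × 3 (scale by 3 for the 3 CH3Cl(g)): (3)·(-19.6) = -58.8 kcal
(d): not needed (C2H4Cl2(l) appears nowhere else).
(e) × 2 (scale by 2 for the 2 CHCl3(l)): (2)·(-32.1) = -64.2 kcal
Summing the manipulated equations, ΔH_rxn = (-1)·(-17.9) + (-2)·(+12.5) + (3)·(-19.6) + (2)·(-32.1) = -130.1 kcal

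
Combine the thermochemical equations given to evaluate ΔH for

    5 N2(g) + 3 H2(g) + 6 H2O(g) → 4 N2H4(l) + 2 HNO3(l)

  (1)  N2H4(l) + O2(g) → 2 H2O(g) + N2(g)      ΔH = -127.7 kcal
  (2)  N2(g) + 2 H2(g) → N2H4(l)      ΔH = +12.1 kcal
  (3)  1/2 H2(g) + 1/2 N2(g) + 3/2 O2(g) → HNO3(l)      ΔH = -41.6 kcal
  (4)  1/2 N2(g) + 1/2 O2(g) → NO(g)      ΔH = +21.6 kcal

ΔH = 312.0 kcal

(1) reversed and × 3: (-3)·(-127.7) = +383.1 kcal
(2) as written: +12.1 kcal
(3) × 2: (2)·(-41.6) = -83.2 kcal
(4): not needed.
ΔH = (+383.1) + (+12.1) + (-83.2) = 312.0 kcal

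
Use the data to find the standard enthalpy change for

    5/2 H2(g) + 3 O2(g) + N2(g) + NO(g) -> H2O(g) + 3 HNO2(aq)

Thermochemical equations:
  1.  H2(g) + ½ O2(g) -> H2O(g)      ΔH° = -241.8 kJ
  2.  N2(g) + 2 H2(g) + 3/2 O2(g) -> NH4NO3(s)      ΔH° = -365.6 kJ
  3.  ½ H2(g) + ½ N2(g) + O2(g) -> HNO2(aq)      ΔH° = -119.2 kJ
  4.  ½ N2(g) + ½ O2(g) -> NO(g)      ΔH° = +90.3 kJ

ΔH° = -689.7 kJ

eq. 1 as written (H2O(g) already on the product side): -241.8 kJ
eq. 2: not needed (NH4NO3(s) appears nowhere else).
eq. 3 × 3 (×3 to match 3 HNO2(aq) in the target): (3)·(-119.2) = -357.6 kJ
eq. 4 reversed (NO(g) must end up as a reactant): -90.3 kJ
ΔH° = (-241.8) + (-357.6) + (-90.3) = -689.7 kJ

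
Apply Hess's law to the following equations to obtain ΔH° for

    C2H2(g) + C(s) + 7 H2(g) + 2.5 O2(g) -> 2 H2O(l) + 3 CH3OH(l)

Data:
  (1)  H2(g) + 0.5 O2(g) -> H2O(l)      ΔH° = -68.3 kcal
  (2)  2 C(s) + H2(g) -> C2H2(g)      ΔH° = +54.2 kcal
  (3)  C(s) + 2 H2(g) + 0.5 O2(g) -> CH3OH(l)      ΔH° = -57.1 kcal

ΔH° = -362.1 kcal

(1) × 2 (×2 to match 2 H2O(l) in the target): (2)·(-68.3) = -136.6 kcal
(2) reversed (C2H2(g) must end up as a reactant): -54.2 kcal
(3) × 3 (scale by 3 for the 3 CH3OH(l)): (3)·(-57.1) = -171.3 kcal
ΔH° = (2)·(-68.3) + (-1)·(+54.2) + (3)·(-57.1) = -362.1 kcal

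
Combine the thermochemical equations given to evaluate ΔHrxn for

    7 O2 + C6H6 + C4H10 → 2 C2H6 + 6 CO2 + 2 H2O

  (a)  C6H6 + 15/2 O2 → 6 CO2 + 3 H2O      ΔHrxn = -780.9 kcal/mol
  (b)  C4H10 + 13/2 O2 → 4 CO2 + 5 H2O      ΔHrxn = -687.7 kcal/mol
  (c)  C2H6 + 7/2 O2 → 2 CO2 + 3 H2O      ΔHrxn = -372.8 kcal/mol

(a) as written (C6H6 already on the reactant side): -780.9 kcal/mol
(b) as written (C4H10 already on the reactant side): -687.7 kcal/mol
(c) reversed and × 2 (C2H6 must end up as a product; ×2 to match 2 C2H6 in the target): (-2)·(-372.8) = +745.6 kcal/mol
ΔHrxn = (-780.9) + (-687.7) + (+745.6) = -723.0 kcal/mol

ΔHrxn = -723.0 kcal/mol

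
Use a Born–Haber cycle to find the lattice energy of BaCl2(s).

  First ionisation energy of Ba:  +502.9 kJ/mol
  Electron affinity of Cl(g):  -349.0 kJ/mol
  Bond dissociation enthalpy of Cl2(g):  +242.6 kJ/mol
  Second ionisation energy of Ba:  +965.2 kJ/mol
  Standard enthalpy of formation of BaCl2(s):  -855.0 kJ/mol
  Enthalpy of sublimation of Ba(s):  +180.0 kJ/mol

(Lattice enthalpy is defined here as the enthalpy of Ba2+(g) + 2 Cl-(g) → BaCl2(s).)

ΔHf° = 1·ΔHsub + 1·(ΣIE) + 1·D(Cl2) + 2·EA + U
-855.0 = 1·(+180.0) + 1·(+1468.1) + 1·(+242.6) + 2·(-349.0) + U
U = -855.0 − (+1192.7) = -2047.7 kJ/mol

U = -2047.7 kJ/mol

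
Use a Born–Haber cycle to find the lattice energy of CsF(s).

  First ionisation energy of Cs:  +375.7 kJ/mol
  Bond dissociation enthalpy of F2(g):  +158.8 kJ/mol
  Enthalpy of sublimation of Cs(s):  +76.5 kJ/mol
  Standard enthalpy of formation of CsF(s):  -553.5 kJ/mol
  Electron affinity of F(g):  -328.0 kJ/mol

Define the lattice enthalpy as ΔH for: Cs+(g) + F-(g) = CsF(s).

U = -757.1 kJ/mol

ΔHf° = 1·ΔHsub + 1·(ΣIE) + 1/2·D(F2) + 1·EA + U
-553.5 = 1·(+76.5) + 1·(+375.7) + 1/2·(+158.8) + 1·(-328.0) + U
U = -553.5 − (+203.6) = -757.1 kJ/mol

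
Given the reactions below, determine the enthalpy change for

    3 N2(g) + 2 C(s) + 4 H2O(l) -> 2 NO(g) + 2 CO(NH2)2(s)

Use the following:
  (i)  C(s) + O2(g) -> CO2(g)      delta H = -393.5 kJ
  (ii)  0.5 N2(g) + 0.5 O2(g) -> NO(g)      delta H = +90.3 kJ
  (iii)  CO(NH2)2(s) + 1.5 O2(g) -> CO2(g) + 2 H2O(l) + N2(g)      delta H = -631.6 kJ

delta H = 656.8 kJ

(i) × 2 (scale by 2 for the 2 C(s)): (2)·(-393.5) = -787.0 kJ
(ii) × 2 (scale by 2 for the 2 NO(g)): (2)·(+90.3) = +180.6 kJ
(iii) reversed and × 2 (CO(NH2)2(s) must end up as a product; scale by 2 for the 2 CO(NH2)2(s)): (-2)·(-631.6) = +1263.2 kJ
Since enthalpy is a state function, delta H = (-787.0) + (+180.6) + (+1263.2) = 656.8 kJ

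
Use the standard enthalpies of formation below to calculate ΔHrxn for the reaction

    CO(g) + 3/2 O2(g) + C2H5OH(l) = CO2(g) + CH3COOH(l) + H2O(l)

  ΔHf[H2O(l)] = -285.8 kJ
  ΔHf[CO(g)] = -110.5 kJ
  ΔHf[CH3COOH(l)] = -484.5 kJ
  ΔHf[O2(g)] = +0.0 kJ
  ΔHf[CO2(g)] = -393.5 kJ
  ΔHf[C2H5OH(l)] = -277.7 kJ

ΔHrxn = -775.6 kJ

ΔH°rxn = Σ nΔHf°(products) − Σ nΔHf°(reactants).
Products: 1·(-393.5) + 1·(-484.5) + 1·(-285.8) = -1163.8
Reactants: 1·(-110.5) + 3/2·(+0.0) + 1·(-277.7) = -388.2
ΔHrxn = (-1163.8) − (-388.2) = -775.6 kJ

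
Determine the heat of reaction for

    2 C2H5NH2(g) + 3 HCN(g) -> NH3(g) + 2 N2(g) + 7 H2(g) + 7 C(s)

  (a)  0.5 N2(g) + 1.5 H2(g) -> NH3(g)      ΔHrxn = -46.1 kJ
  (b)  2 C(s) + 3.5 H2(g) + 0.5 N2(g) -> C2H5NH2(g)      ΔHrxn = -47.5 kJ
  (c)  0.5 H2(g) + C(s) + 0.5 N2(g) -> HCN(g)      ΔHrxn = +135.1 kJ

ΔHrxn = -356.4 kJ

(a) as written (NH3(g) already on the product side): -46.1 kJ
(b) reversed and × 2 (C2H5NH2(g) must end up as a reactant; ×2 to match 2 C2H5NH2(g) in the target): (-2)·(-47.5) = +95.0 kJ
(c) reversed and × 3 (reverse to put HCN(g) on the reactant side; ×3 to match 3 HCN(g) in the target): (-3)·(+135.1) = -405.3 kJ
Combining the equations, ΔHrxn = (1)·(-46.1) + (-2)·(-47.5) + (-3)·(+135.1) = -356.4 kJ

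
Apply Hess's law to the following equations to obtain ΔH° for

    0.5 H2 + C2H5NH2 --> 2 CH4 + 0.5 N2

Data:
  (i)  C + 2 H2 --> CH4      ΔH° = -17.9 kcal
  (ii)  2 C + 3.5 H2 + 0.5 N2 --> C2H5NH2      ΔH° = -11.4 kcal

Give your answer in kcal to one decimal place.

ΔH° = -24.4 kcal

(i) × 2: (2)·(-17.9) = -35.8 kcal
(ii) reversed: +11.4 kcal
ΔH° = (2)·(-17.9) + (-1)·(-11.4) = -24.4 kcal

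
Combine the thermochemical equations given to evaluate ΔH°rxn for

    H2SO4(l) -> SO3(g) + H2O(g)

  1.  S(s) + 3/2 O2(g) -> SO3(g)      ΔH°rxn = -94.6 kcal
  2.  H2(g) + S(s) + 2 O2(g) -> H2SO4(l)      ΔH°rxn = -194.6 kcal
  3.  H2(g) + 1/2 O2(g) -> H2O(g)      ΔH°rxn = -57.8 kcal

ΔH°rxn = 42.2 kcal

eq. 1 as written (SO3(g) already on the product side): -94.6 kcal
eq. 2 reversed (reverse to put H2SO4(l) on the reactant side): +194.6 kcal
eq. 3 as written (H2O(g) already on the product side): -57.8 kcal
Summing the manipulated equations, ΔH°rxn = (-94.6) + (+194.6) + (-57.8) = 42.2 kcal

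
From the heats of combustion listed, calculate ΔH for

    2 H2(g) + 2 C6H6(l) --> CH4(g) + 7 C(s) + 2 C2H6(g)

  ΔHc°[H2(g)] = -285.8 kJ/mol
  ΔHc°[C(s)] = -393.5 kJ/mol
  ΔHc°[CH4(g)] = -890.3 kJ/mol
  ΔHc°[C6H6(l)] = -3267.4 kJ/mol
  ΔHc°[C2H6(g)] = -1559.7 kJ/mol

Using ΔH = Σ nΔHc°(reactants) − Σ nΔHc°(products):
= [2·(-285.8) + 2·(-3267.4)] − [1·(-890.3) + 7·(-393.5) + 2·(-1559.7)]
= -342.2 kJ/mol

ΔH = -342.2 kJ/mol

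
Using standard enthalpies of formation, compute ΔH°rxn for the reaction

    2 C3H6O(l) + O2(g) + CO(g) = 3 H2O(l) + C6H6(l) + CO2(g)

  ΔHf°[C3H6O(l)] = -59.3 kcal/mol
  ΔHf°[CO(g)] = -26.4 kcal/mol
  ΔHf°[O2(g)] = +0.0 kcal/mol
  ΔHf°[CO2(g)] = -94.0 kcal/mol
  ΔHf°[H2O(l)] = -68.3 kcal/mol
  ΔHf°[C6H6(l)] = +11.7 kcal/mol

Products: 3·(-68.3) + 1·(+11.7) + 1·(-94.0) = -287.2
Reactants: 2·(-59.3) + 1·(+0.0) + 1·(-26.4) = -145.0
ΔH°rxn = (-287.2) − (-145.0) = -142.2 kcal/mol

ΔH°rxn = -142.2 kcal/mol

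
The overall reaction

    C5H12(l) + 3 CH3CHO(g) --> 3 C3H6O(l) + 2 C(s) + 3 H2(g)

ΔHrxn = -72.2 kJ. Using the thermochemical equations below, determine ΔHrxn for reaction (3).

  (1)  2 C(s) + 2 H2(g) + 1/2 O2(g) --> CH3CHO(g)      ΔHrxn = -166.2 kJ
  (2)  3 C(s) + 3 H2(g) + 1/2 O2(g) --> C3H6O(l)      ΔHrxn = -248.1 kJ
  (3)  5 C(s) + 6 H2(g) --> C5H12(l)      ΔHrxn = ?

(1) reversed and × 3 (CH3CHO(g) must end up as a reactant; scale by 3 for the 3 CH3CHO(g)): (-3)·(-166.2) = +498.6 kJ
(2) × 3 (scale by 3 for the 3 C3H6O(l)): (3)·(-248.1) = -744.3 kJ
(3) reversed (C5H12(l) must end up as a reactant): contributes −x
-72.2 = (+498.6) + (-744.3) − x
x = (-72.2 − (-245.7)) / (-1) = -173.5 kJ

ΔHrxn = -173.5 kJ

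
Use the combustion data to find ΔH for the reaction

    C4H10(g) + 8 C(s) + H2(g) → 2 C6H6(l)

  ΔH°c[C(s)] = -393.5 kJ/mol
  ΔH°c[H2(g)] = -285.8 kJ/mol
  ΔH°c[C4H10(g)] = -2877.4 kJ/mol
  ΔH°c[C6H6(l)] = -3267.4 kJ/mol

ΔH = 223.6 kJ/mol

With combustion enthalpies, reactants minus products:
= [1·(-2877.4) + 8·(-393.5) + 1·(-285.8)] − [2·(-3267.4)]
= 223.6 kJ/mol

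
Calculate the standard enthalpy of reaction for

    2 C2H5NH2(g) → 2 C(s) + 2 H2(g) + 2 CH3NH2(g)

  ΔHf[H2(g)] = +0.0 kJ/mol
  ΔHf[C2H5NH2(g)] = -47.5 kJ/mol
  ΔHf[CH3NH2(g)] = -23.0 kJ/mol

ΔH° = 49.0 kJ/mol

Products: 2·(+0.0) + 2·(+0.0) + 2·(-23.0) = -46.0
Reactants: 2·(-47.5) = -95.0
ΔH° = (-46.0) − (-95.0) = 49.0 kJ/mol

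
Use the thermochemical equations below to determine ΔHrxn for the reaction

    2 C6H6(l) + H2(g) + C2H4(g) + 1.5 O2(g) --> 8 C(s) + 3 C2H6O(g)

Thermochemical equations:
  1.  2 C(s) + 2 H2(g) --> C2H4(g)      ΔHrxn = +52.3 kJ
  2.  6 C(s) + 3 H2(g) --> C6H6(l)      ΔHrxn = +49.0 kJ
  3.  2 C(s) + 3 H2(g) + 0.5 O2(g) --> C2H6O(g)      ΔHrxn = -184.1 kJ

eq. 1 reversed: -52.3 kJ
eq. 2 reversed and × 2: (-2)·(+49.0) = -98.0 kJ
eq. 3 × 3: (3)·(-184.1) = -552.3 kJ
Summing the manipulated equations, ΔHrxn = (-1)·(+52.3) + (-2)·(+49.0) + (3)·(-184.1) = -702.6 kJ

ΔHrxn = -702.6 kJ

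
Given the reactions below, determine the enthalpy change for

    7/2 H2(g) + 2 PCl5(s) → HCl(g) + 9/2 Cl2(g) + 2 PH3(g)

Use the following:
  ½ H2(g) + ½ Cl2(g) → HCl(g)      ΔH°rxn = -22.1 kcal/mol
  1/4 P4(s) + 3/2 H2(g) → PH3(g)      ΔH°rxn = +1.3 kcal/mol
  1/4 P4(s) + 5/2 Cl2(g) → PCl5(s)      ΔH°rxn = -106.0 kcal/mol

equation 1 as written: -22.1 kcal/mol
equation 2 × 2: (2)·(+1.3) = +2.6 kcal/mol
equation 3 reversed and × 2: (-2)·(-106.0) = +212.0 kcal/mol
ΔH°rxn = (-22.1) + (+2.6) + (+212.0) = 192.5 kcal/mol

ΔH°rxn = 192.5 kcal/mol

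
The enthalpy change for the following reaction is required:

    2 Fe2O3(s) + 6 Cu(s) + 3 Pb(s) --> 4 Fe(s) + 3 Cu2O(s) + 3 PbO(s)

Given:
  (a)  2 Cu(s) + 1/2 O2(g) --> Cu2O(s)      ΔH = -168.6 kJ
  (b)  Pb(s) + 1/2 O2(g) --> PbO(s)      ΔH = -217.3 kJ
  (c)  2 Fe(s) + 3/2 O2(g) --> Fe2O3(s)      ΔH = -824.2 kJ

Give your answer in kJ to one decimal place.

(a) × 3 (×3 to match 3 Cu2O(s) in the target): (3)·(-168.6) = -505.8 kJ
(b) × 3 (scale by 3 for the 3 PbO(s)): (3)·(-217.3) = -651.9 kJ
(c) reversed and × 2 (reverse to put Fe2O3(s) on the reactant side; scale by 2 for the 2 Fe2O3(s)): (-2)·(-824.2) = +1648.4 kJ
By Hess's law, ΔH = (3)·(-168.6) + (3)·(-217.3) + (-2)·(-824.2) = 490.7 kJ

ΔH = 490.7 kJ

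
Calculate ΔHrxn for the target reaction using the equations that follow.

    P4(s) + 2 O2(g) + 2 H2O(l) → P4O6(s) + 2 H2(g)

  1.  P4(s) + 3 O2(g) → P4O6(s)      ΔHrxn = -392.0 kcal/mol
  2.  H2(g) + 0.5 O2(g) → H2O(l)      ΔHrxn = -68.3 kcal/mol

eq. 1 as written: -392.0 kcal/mol
eq. 2 reversed and × 2: (-2)·(-68.3) = +136.6 kcal/mol
ΔHrxn = (1)·(-392.0) + (-2)·(-68.3) = -255.4 kcal/mol

ΔHrxn = -255.4 kcal/mol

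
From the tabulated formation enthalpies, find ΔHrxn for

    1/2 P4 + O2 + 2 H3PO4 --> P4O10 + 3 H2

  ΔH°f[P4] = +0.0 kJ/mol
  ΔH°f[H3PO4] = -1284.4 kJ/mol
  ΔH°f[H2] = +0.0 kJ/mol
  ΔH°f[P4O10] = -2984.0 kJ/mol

ΔHrxn = -415.2 kJ/mol

Products: 1·(-2984.0) + 3·(+0.0) = -2984.0
Reactants: 1/2·(+0.0) + 1·(+0.0) + 2·(-1284.4) = -2568.8
ΔHrxn = (-2984.0) − (-2568.8) = -415.2 kJ/mol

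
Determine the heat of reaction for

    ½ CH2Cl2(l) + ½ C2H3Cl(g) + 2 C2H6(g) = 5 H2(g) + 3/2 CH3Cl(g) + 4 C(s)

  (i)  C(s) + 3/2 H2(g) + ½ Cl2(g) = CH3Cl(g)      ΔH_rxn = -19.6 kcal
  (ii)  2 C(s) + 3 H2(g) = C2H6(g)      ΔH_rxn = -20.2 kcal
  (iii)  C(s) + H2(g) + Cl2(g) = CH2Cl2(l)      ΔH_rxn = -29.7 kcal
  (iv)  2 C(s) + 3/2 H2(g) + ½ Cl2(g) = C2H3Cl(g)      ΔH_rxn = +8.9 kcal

ΔH_rxn = 21.4 kcal

(i) × 3/2 (×3/2 to match 3/2 CH3Cl(g) in the target): (3/2)·(-19.6) = -29.4 kcal
(ii) reversed and × 2 (reverse to put C2H6(g) on the reactant side; ×2 to match 2 C2H6(g) in the target): (-2)·(-20.2) = +40.4 kcal
(iii) reversed and × 1/2 (CH2Cl2(l) must end up as a reactant; ×1/2 to match 1/2 CH2Cl2(l) in the target): (-1/2)·(-29.7) = +14.85 kcal
(iv) reversed and × 1/2 (reverse to put C2H3Cl(g) on the reactant side; ×1/2 to match 1/2 C2H3Cl(g) in the target): (-1/2)·(+8.9) = -4.45 kcal
ΔH_rxn = (-29.4) + (+40.4) + (+14.85) + (-4.45) = 21.4 kcal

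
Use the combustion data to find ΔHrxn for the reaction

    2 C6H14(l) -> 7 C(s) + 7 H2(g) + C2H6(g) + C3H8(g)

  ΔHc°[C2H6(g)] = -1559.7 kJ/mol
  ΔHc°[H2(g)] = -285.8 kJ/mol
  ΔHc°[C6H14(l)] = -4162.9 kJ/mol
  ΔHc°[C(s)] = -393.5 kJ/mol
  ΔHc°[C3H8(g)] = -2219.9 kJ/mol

Using ΔH = Σ nΔHc°(reactants) − Σ nΔHc°(products):
= [2·(-4162.9)] − [7·(-393.5) + 7·(-285.8) + 1·(-1559.7) + 1·(-2219.9)]
= 208.9 kJ/mol

ΔHrxn = 208.9 kJ/mol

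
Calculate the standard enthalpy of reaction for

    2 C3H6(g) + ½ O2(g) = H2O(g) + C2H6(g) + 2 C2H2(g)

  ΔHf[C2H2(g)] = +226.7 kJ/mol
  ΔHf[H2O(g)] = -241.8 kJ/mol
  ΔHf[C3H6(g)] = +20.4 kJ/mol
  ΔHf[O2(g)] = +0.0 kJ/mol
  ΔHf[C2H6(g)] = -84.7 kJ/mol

ΔHrxn = 86.1 kJ/mol

Products: 1·(-241.8) + 1·(-84.7) + 2·(+226.7) = +126.9
Reactants: 2·(+20.4) + 1/2·(+0.0) = +40.8
ΔHrxn = (+126.9) − (+40.8) = 86.1 kJ/mol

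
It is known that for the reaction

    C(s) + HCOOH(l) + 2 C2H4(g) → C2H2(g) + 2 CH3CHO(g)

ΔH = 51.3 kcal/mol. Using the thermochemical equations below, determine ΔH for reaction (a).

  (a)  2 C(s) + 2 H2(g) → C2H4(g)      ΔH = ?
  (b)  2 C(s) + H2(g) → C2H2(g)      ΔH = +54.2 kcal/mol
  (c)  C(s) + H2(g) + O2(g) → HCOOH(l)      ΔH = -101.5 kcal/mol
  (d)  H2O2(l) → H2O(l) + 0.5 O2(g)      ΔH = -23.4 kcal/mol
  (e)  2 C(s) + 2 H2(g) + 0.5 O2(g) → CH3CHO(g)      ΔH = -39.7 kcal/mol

(a) reversed and × 2 (C2H4(g) must end up as a reactant; scale by 2 for the 2 C2H4(g)): contributes −2·x
(b) as written (C2H2(g) already on the product side): +54.2 kcal/mol
(c) reversed (reverse to put HCOOH(l) on the reactant side): +101.5 kcal/mol
(d): not needed (H2O2(l) appears nowhere else).
(e) × 2 (×2 to match 2 CH3CHO(g) in the target): (2)·(-39.7) = -79.4 kcal/mol
+51.3 = (+54.2) + (+101.5) + (-79.4) − 2·x
x = (+51.3 − (+76.3)) / (-2) = 12.5 kcal/mol

ΔH = 12.5 kcal/mol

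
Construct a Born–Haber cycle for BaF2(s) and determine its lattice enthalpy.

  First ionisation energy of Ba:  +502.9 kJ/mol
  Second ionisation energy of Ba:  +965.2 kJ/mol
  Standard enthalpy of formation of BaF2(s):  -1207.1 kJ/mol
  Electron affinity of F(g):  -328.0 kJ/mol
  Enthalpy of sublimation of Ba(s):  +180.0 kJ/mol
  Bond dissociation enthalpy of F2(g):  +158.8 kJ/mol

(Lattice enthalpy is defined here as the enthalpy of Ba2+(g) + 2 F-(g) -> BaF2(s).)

U = -2358.0 kJ/mol

ΔHf° = 1·ΔHsub + 1·(ΣIE) + 1·D(F2) + 2·EA + U
-1207.1 = 1·(+180.0) + 1·(+1468.1) + 1·(+158.8) + 2·(-328.0) + U
U = -1207.1 − (+1150.9) = -2358.0 kJ/mol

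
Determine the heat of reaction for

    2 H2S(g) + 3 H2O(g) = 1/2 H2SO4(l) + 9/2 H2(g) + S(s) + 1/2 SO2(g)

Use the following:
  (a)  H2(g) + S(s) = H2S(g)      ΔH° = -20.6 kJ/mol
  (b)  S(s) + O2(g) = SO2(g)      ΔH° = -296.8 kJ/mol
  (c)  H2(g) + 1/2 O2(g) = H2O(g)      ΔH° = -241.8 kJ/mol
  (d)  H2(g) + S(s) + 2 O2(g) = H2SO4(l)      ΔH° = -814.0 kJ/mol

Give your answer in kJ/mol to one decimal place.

(a) reversed and × 2 (H2S(g) must end up as a reactant; ×2 to match 2 H2S(g) in the target): (-2)·(-20.6) = +41.2 kJ/mol
(b) × 1/2 (scale by 1/2 for the 1/2 SO2(g)): (1/2)·(-296.8) = -148.4 kJ/mol
(c) reversed and × 3 (reverse to put H2O(g) on the reactant side; ×3 to match 3 H2O(g) in the target): (-3)·(-241.8) = +725.4 kJ/mol
(d) × 1/2 (×1/2 to match 1/2 H2SO4(l) in the target): (1/2)·(-814.0) = -407.0 kJ/mol
ΔH° = (+41.2) + (-148.4) + (+725.4) + (-407.0) = 211.2 kJ/mol

ΔH° = 211.2 kJ/mol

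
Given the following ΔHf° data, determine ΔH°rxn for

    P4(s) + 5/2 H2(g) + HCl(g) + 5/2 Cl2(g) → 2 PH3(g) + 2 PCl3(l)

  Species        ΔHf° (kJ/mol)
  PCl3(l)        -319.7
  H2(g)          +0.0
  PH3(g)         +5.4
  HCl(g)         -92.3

Products: 2·(+5.4) + 2·(-319.7) = -628.6
Reactants: 1·(+0.0) + 5/2·(+0.0) + 1·(-92.3) + 5/2·(+0.0) = -92.3
ΔH°rxn = (-628.6) − (-92.3) = -536.3 kJ/mol

ΔH°rxn = -536.3 kJ/mol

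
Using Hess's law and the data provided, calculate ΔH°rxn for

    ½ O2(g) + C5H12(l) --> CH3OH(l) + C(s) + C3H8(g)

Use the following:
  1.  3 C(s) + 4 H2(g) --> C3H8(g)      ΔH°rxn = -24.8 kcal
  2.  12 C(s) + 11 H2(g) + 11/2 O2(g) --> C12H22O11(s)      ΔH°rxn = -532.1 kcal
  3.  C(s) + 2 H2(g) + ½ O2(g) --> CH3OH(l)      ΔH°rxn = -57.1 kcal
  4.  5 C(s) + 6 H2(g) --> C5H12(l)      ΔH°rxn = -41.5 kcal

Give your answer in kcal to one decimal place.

eq. 1 as written (C3H8(g) already on the product side): -24.8 kcal
eq. 2: not needed (C12H22O11(s) appears nowhere else).
eq. 3 as written (CH3OH(l) already on the product side): -57.1 kcal
eq. 4 reversed (reverse to put C5H12(l) on the reactant side): +41.5 kcal
ΔH°rxn = (-24.8) + (-57.1) + (+41.5) = -40.4 kcal

ΔH°rxn = -40.4 kcal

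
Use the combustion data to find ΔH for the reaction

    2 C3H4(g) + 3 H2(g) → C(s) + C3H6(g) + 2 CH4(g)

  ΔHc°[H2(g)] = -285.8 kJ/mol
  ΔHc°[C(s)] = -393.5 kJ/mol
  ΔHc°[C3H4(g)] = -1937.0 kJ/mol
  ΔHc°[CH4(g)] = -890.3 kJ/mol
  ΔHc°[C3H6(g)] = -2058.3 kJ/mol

ΔH = -499.0 kJ/mol

With combustion enthalpies, reactants minus products:
= [2·(-1937.0) + 3·(-285.8)] − [1·(-393.5) + 1·(-2058.3) + 2·(-890.3)]
= -499.0 kJ/mol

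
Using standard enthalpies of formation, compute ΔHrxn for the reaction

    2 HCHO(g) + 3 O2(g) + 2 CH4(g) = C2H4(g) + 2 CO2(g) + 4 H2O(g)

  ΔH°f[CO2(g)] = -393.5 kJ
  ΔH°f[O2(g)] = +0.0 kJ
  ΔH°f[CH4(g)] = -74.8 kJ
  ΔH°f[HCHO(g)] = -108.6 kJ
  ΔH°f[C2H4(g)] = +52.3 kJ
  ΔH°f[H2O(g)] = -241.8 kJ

ΔH°rxn = Σ nΔHf°(products) − Σ nΔHf°(reactants).
Products: 1·(+52.3) + 2·(-393.5) + 4·(-241.8) = -1701.9
Reactants: 2·(-108.6) + 3·(+0.0) + 2·(-74.8) = -366.8
ΔHrxn = (-1701.9) − (-366.8) = -1335.1 kJ

ΔHrxn = -1335.1 kJ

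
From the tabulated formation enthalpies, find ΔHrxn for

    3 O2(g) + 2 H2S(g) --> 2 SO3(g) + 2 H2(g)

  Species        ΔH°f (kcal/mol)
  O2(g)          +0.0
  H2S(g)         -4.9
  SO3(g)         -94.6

ΔHrxn = -179.4 kcal/mol

ΔH°rxn = Σ nΔHf°(products) − Σ nΔHf°(reactants).
Products: 2·(-94.6) + 2·(+0.0) = -189.2
Reactants: 3·(+0.0) + 2·(-4.9) = -9.8
ΔHrxn = (-189.2) − (-9.8) = -179.4 kcal/mol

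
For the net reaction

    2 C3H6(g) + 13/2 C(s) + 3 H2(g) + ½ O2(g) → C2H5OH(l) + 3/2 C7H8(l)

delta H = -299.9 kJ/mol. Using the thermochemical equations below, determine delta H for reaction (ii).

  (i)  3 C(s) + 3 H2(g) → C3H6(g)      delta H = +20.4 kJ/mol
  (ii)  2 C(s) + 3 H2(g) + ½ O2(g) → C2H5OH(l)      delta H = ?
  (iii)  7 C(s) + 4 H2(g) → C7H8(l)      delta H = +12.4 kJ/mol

(i) reversed and × 2 (C3H6(g) must end up as a reactant; scale by 2 for the 2 C3H6(g)): (-2)·(+20.4) = -40.8 kJ/mol
(ii) as written (C2H5OH(l) already on the product side): contributes x
(iii) × 3/2 (×3/2 to match 3/2 C7H8(l) in the target): (3/2)·(+12.4) = +18.6 kJ/mol
-299.9 = (-40.8) + (+18.6) + x
x = (-299.9 − (-22.2)) / (1) = -277.7 kJ/mol

delta H = -277.7 kJ/mol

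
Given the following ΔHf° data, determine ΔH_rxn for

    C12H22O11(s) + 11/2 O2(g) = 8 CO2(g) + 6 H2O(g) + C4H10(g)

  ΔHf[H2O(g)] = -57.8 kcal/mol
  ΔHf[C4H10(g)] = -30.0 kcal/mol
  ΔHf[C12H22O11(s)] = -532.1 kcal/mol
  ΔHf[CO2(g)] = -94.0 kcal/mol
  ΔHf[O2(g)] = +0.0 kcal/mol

ΔH_rxn = -596.7 kcal/mol

Products: 8·(-94.0) + 6·(-57.8) + 1·(-30.0) = -1128.8
Reactants: 1·(-532.1) + 11/2·(+0.0) = -532.1
ΔH_rxn = (-1128.8) − (-532.1) = -596.7 kcal/mol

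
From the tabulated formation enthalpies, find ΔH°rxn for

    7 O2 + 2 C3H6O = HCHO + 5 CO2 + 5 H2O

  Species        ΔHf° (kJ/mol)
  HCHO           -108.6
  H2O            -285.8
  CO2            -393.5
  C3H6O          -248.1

ΔH°rxn = -3008.9 kJ/mol

Products: 1·(-108.6) + 5·(-393.5) + 5·(-285.8) = -3505.1
Reactants: 7·(+0.0) + 2·(-248.1) = -496.2
ΔH°rxn = (-3505.1) − (-496.2) = -3008.9 kJ/mol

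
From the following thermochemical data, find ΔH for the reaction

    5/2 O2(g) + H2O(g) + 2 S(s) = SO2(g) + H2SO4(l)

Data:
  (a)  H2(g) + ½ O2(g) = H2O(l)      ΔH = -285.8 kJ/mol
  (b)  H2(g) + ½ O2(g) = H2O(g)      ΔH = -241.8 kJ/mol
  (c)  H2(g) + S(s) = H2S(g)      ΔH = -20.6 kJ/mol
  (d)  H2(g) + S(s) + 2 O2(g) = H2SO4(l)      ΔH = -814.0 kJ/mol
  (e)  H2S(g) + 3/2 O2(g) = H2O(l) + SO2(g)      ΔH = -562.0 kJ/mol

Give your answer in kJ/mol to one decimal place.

(a) reversed: +285.8 kJ/mol
(b) reversed (reverse to put H2O(g) on the reactant side): +241.8 kJ/mol
(c) as written: -20.6 kJ/mol
(d) as written (H2SO4(l) already on the product side): -814.0 kJ/mol
(e) as written (SO2(g) already on the product side): -562.0 kJ/mol
By Hess's law, ΔH = (-1)·(-285.8) + (-1)·(-241.8) + (1)·(-20.6) + (1)·(-814.0) + (1)·(-562.0) = -869.0 kJ/mol

ΔH = -869.0 kJ/mol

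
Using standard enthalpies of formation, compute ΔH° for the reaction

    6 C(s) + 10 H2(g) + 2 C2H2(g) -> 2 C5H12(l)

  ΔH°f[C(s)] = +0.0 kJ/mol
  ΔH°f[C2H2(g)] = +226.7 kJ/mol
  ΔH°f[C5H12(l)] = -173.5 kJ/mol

ΔH°rxn = Σ nΔHf°(products) − Σ nΔHf°(reactants).
Products: 2·(-173.5) = -347.0
Reactants: 6·(+0.0) + 10·(+0.0) + 2·(+226.7) = +453.4
ΔH° = (-347.0) − (+453.4) = -800.4 kJ/mol

ΔH° = -800.4 kJ/mol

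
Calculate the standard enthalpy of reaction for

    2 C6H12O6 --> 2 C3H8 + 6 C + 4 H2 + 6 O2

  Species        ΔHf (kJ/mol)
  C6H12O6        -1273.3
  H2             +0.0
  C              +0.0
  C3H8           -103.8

ΔHrxn = 2339.0 kJ/mol

Products: 2·(-103.8) + 6·(+0.0) + 4·(+0.0) + 6·(+0.0) = -207.6
Reactants: 2·(-1273.3) = -2546.6
ΔHrxn = (-207.6) − (-2546.6) = 2339.0 kJ/mol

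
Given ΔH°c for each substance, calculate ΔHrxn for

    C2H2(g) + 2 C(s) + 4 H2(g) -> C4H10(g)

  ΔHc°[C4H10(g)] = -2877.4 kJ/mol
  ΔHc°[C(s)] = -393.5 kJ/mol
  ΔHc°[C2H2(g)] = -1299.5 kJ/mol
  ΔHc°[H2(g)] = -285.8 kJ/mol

ΔHrxn = -352.3 kJ/mol

With combustion enthalpies, reactants minus products:
= [1·(-1299.5) + 2·(-393.5) + 4·(-285.8)] − [1·(-2877.4)]
= -352.3 kJ/mol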